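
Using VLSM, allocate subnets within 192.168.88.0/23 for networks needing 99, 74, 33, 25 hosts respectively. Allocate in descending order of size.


99 hosts -> /25 (126 usable): 192.168.88.0/25
74 hosts -> /25 (126 usable): 192.168.88.128/25
33 hosts -> /26 (62 usable): 192.168.89.0/26
25 hosts -> /27 (30 usable): 192.168.89.64/27
Allocation: 192.168.88.0/25 (99 hosts, 126 usable); 192.168.88.128/25 (74 hosts, 126 usable); 192.168.89.0/26 (33 hosts, 62 usable); 192.168.89.64/27 (25 hosts, 30 usable)


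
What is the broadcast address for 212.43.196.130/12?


Network: 212.32.0.0/12
Host bits = 20
Set all host bits to 1:
Broadcast: 212.47.255.255


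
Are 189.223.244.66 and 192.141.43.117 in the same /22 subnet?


Mask: 255.255.252.0
189.223.244.66 AND mask = 189.223.244.0
192.141.43.117 AND mask = 192.141.40.0
No, different subnets (189.223.244.0 vs 192.141.40.0)


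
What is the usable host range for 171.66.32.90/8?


Network: 171.0.0.0
Broadcast: 171.255.255.255
First usable = network + 1
Last usable = broadcast - 1
Range: 171.0.0.1 to 171.255.255.254


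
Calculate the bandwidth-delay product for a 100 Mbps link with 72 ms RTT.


BDP = bandwidth * RTT
= 100 Mbps * 72 ms
= 100 * 1e6 * 72 / 1000 bits
= 7200000 bits
= 900000 bytes
= 878.9062 KB
BDP = 7200000 bits (900000 bytes)


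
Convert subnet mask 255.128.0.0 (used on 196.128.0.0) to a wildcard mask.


Subnet mask: 255.128.0.0
Wildcard = 255.255.255.255 - subnet mask
255 - 255 = 0
255 - 128 = 127
255 - 0 = 255
255 - 0 = 255
Wildcard: 0.127.255.255


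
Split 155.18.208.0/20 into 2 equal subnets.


New prefix = 20 + 1 = 21
Each subnet has 2048 addresses
  155.18.208.0/21
  155.18.216.0/21
Subnets: 155.18.208.0/21, 155.18.216.0/21


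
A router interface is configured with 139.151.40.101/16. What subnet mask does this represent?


/16 means 16 network bits, 16 host bits
Binary: 11111111111111110000000000000000
Mask: 255.255.0.0


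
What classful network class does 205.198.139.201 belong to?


First octet: 205
Binary: 11001101
110xxxxx -> Class C (192-223)
Class C, default mask 255.255.255.0 (/24)


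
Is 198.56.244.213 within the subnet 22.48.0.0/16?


Subnet network: 22.48.0.0
Test IP AND mask: 198.56.0.0
No, 198.56.244.213 is not in 22.48.0.0/16


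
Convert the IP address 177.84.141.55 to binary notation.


177 = 10110001
84 = 01010100
141 = 10001101
55 = 00110111
Binary: 10110001.01010100.10001101.00110111


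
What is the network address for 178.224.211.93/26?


IP:   10110010.11100000.11010011.01011101
Mask: 11111111.11111111.11111111.11000000
AND operation:
Net:  10110010.11100000.11010011.01000000
Network: 178.224.211.64/26


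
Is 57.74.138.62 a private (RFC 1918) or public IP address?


RFC 1918 private ranges:
  10.0.0.0/8 (10.0.0.0 - 10.255.255.255)
  172.16.0.0/12 (172.16.0.0 - 172.31.255.255)
  192.168.0.0/16 (192.168.0.0 - 192.168.255.255)
Public (not in any RFC 1918 range)


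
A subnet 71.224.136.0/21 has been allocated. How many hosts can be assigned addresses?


Host bits = 32 - 21 = 11
Total addresses = 2^11 = 2048
Usable = total - 2 (network and broadcast)
Usable hosts: 2046


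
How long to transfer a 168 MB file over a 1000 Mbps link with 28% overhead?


Effective throughput = 1000 * (1 - 28/100) = 720 Mbps
File size in Mb = 168 * 8 = 1344 Mb
Time = 1344 / 720
Time = 1.8667 seconds


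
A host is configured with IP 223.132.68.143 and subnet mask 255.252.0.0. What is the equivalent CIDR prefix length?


Binary: 11111111.11111100.00000000.00000000
Count leading 1s
Prefix: /14


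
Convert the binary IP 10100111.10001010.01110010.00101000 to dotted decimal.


10100111 = 167
10001010 = 138
01110010 = 114
00101000 = 40
IP: 167.138.114.40


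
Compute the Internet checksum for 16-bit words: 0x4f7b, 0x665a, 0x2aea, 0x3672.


Sum all words (with carry folding):
+ 0x4f7b = 0x4f7b
+ 0x665a = 0xb5d5
+ 0x2aea = 0xe0bf
+ 0x3672 = 0x1732
One's complement: ~0x1732
Checksum = 0xe8cd


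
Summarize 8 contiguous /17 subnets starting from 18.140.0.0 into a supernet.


Original prefix: /17
Number of subnets: 8 = 2^3
New prefix = 17 - 3 = 14
Supernet: 18.140.0.0/14


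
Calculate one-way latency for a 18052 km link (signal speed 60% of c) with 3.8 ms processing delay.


Speed = 0.6 * 3e5 km/s = 180000 km/s
Propagation delay = 18052 / 180000 = 0.1003 s = 100.2889 ms
Processing delay = 3.8 ms
Total one-way latency = 104.0889 ms


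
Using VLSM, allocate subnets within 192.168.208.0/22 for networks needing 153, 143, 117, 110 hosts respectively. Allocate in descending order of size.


153 hosts -> /24 (254 usable): 192.168.208.0/24
143 hosts -> /24 (254 usable): 192.168.209.0/24
117 hosts -> /25 (126 usable): 192.168.210.0/25
110 hosts -> /25 (126 usable): 192.168.210.128/25
Allocation: 192.168.208.0/24 (153 hosts, 254 usable); 192.168.209.0/24 (143 hosts, 254 usable); 192.168.210.0/25 (117 hosts, 126 usable); 192.168.210.128/25 (110 hosts, 126 usable)


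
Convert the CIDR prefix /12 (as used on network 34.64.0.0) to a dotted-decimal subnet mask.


/12 means 12 network bits, 20 host bits
Binary: 11111111111100000000000000000000
Mask: 255.240.0.0


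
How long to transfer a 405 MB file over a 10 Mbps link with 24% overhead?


Effective throughput = 10 * (1 - 24/100) = 7.6 Mbps
File size in Mb = 405 * 8 = 3240 Mb
Time = 3240 / 7.6
Time = 426.3158 seconds


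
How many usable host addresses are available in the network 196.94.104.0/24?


Host bits = 32 - 24 = 8
Total addresses = 2^8 = 256
Usable = total - 2 (network and broadcast)
Usable hosts: 254


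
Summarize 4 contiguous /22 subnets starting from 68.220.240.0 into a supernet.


Original prefix: /22
Number of subnets: 4 = 2^2
New prefix = 22 - 2 = 20
Supernet: 68.220.240.0/20


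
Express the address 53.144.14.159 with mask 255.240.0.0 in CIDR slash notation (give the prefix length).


Binary: 11111111.11110000.00000000.00000000
Count leading 1s
Prefix: /12


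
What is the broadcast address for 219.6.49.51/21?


Network: 219.6.48.0/21
Host bits = 11
Set all host bits to 1:
Broadcast: 219.6.55.255


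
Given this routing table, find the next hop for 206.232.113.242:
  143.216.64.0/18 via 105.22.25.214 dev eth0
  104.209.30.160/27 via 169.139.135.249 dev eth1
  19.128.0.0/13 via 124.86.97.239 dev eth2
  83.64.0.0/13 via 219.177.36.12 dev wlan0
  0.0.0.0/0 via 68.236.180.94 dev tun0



Longest prefix match for 206.232.113.242:
  /18 143.216.64.0: no
  /27 104.209.30.160: no
  /13 19.128.0.0: no
  /13 83.64.0.0: no
  /0 0.0.0.0: MATCH
Selected: next-hop 68.236.180.94 via tun0 (matched /0)


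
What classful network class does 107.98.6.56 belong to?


First octet: 107
Binary: 01101011
0xxxxxxx -> Class A (1-126)
Class A, default mask 255.0.0.0 (/8)


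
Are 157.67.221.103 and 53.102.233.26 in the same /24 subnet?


Mask: 255.255.255.0
157.67.221.103 AND mask = 157.67.221.0
53.102.233.26 AND mask = 53.102.233.0
No, different subnets (157.67.221.0 vs 53.102.233.0)


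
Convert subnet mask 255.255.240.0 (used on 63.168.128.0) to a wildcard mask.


Subnet mask: 255.255.240.0
Wildcard = 255.255.255.255 - subnet mask
255 - 255 = 0
255 - 255 = 0
255 - 240 = 15
255 - 0 = 255
Wildcard: 0.0.15.255


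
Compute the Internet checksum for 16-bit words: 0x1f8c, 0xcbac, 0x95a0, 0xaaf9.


Sum all words (with carry folding):
+ 0x1f8c = 0x1f8c
+ 0xcbac = 0xeb38
+ 0x95a0 = 0x80d9
+ 0xaaf9 = 0x2bd3
One's complement: ~0x2bd3
Checksum = 0xd42c


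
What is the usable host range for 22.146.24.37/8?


Network: 22.0.0.0
Broadcast: 22.255.255.255
First usable = network + 1
Last usable = broadcast - 1
Range: 22.0.0.1 to 22.255.255.254


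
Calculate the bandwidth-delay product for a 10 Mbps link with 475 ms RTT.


BDP = bandwidth * RTT
= 10 Mbps * 475 ms
= 10 * 1e6 * 475 / 1000 bits
= 4750000 bits
= 593750 bytes
= 579.834 KB
BDP = 4750000 bits (593750 bytes)


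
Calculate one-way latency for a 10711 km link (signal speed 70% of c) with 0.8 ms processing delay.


Speed = 0.7 * 3e5 km/s = 210000 km/s
Propagation delay = 10711 / 210000 = 0.051 s = 51.0048 ms
Processing delay = 0.8 ms
Total one-way latency = 51.8048 ms


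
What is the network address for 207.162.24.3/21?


IP:   11001111.10100010.00011000.00000011
Mask: 11111111.11111111.11111000.00000000
AND operation:
Net:  11001111.10100010.00011000.00000000
Network: 207.162.24.0/21


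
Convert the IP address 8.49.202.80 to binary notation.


8 = 00001000
49 = 00110001
202 = 11001010
80 = 01010000
Binary: 00001000.00110001.11001010.01010000


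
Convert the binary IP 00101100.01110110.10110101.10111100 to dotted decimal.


00101100 = 44
01110110 = 118
10110101 = 181
10111100 = 188
IP: 44.118.181.188


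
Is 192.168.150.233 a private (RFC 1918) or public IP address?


RFC 1918 private ranges:
  10.0.0.0/8 (10.0.0.0 - 10.255.255.255)
  172.16.0.0/12 (172.16.0.0 - 172.31.255.255)
  192.168.0.0/16 (192.168.0.0 - 192.168.255.255)
Private (in 192.168.0.0/16)


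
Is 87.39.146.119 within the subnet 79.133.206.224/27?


Subnet network: 79.133.206.224
Test IP AND mask: 87.39.146.96
No, 87.39.146.119 is not in 79.133.206.224/27


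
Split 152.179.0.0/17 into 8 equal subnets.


New prefix = 17 + 3 = 20
Each subnet has 4096 addresses
  152.179.0.0/20
  152.179.16.0/20
  152.179.32.0/20
  152.179.48.0/20
  152.179.64.0/20
  152.179.80.0/20
  152.179.96.0/20
  152.179.112.0/20
Subnets: 152.179.0.0/20, 152.179.16.0/20, 152.179.32.0/20, 152.179.48.0/20, 152.179.64.0/20, 152.179.80.0/20, 152.179.96.0/20, 152.179.112.0/20


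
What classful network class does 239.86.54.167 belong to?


First octet: 239
Binary: 11101111
1110xxxx -> Class D (224-239)
Class D (multicast), default mask N/A


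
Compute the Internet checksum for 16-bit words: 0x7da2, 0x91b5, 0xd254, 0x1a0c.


Sum all words (with carry folding):
+ 0x7da2 = 0x7da2
+ 0x91b5 = 0x0f58
+ 0xd254 = 0xe1ac
+ 0x1a0c = 0xfbb8
One's complement: ~0xfbb8
Checksum = 0x0447


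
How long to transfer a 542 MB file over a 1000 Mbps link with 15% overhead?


Effective throughput = 1000 * (1 - 15/100) = 850 Mbps
File size in Mb = 542 * 8 = 4336 Mb
Time = 4336 / 850
Time = 5.1012 seconds


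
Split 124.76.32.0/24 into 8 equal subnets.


New prefix = 24 + 3 = 27
Each subnet has 32 addresses
  124.76.32.0/27
  124.76.32.32/27
  124.76.32.64/27
  124.76.32.96/27
  124.76.32.128/27
  124.76.32.160/27
  124.76.32.192/27
  124.76.32.224/27
Subnets: 124.76.32.0/27, 124.76.32.32/27, 124.76.32.64/27, 124.76.32.96/27, 124.76.32.128/27, 124.76.32.160/27, 124.76.32.192/27, 124.76.32.224/27


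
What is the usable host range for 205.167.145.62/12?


Network: 205.160.0.0
Broadcast: 205.175.255.255
First usable = network + 1
Last usable = broadcast - 1
Range: 205.160.0.1 to 205.175.255.254


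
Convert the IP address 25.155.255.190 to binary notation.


25 = 00011001
155 = 10011011
255 = 11111111
190 = 10111110
Binary: 00011001.10011011.11111111.10111110


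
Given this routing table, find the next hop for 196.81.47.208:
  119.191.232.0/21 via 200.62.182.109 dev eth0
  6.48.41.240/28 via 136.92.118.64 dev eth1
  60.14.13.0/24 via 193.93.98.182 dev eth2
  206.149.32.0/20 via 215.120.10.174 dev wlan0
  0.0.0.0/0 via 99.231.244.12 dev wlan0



Longest prefix match for 196.81.47.208:
  /21 119.191.232.0: no
  /28 6.48.41.240: no
  /24 60.14.13.0: no
  /20 206.149.32.0: no
  /0 0.0.0.0: MATCH
Selected: next-hop 99.231.244.12 via wlan0 (matched /0)


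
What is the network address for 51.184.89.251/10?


IP:   00110011.10111000.01011001.11111011
Mask: 11111111.11000000.00000000.00000000
AND operation:
Net:  00110011.10000000.00000000.00000000
Network: 51.128.0.0/10


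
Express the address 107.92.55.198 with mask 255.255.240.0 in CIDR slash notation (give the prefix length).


Binary: 11111111.11111111.11110000.00000000
Count leading 1s
Prefix: /20


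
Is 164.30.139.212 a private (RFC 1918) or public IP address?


RFC 1918 private ranges:
  10.0.0.0/8 (10.0.0.0 - 10.255.255.255)
  172.16.0.0/12 (172.16.0.0 - 172.31.255.255)
  192.168.0.0/16 (192.168.0.0 - 192.168.255.255)
Public (not in any RFC 1918 range)


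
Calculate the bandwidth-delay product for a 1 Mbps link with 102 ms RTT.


BDP = bandwidth * RTT
= 1 Mbps * 102 ms
= 1 * 1e6 * 102 / 1000 bits
= 102000 bits
= 12750 bytes
= 12.4512 KB
BDP = 102000 bits (12750 bytes)


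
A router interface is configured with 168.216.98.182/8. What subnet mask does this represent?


/8 means 8 network bits, 24 host bits
Binary: 11111111000000000000000000000000
Mask: 255.0.0.0


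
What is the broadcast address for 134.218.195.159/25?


Network: 134.218.195.128/25
Host bits = 7
Set all host bits to 1:
Broadcast: 134.218.195.255


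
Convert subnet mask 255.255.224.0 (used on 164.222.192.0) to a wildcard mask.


Subnet mask: 255.255.224.0
Wildcard = 255.255.255.255 - subnet mask
255 - 255 = 0
255 - 255 = 0
255 - 224 = 31
255 - 0 = 255
Wildcard: 0.0.31.255


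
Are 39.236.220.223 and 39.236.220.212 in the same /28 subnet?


Mask: 255.255.255.240
39.236.220.223 AND mask = 39.236.220.208
39.236.220.212 AND mask = 39.236.220.208
Yes, same subnet (39.236.220.208)


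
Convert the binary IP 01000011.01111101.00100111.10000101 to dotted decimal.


01000011 = 67
01111101 = 125
00100111 = 39
10000101 = 133
IP: 67.125.39.133


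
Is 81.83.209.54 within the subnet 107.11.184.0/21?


Subnet network: 107.11.184.0
Test IP AND mask: 81.83.208.0
No, 81.83.209.54 is not in 107.11.184.0/21


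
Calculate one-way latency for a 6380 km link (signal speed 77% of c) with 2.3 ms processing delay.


Speed = 0.77 * 3e5 km/s = 231000 km/s
Propagation delay = 6380 / 231000 = 0.0276 s = 27.619 ms
Processing delay = 2.3 ms
Total one-way latency = 29.919 ms


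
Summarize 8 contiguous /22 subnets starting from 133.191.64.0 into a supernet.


Original prefix: /22
Number of subnets: 8 = 2^3
New prefix = 22 - 3 = 19
Supernet: 133.191.64.0/19


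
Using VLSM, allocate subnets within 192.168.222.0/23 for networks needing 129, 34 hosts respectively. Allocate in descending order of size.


129 hosts -> /24 (254 usable): 192.168.222.0/24
34 hosts -> /26 (62 usable): 192.168.223.0/26
Allocation: 192.168.222.0/24 (129 hosts, 254 usable); 192.168.223.0/26 (34 hosts, 62 usable)


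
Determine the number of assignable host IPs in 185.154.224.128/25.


Host bits = 32 - 25 = 7
Total addresses = 2^7 = 128
Usable = total - 2 (network and broadcast)
Usable hosts: 126


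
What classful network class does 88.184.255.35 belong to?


First octet: 88
Binary: 01011000
0xxxxxxx -> Class A (1-126)
Class A, default mask 255.0.0.0 (/8)


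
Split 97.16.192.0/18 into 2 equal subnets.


New prefix = 18 + 1 = 19
Each subnet has 8192 addresses
  97.16.192.0/19
  97.16.224.0/19
Subnets: 97.16.192.0/19, 97.16.224.0/19


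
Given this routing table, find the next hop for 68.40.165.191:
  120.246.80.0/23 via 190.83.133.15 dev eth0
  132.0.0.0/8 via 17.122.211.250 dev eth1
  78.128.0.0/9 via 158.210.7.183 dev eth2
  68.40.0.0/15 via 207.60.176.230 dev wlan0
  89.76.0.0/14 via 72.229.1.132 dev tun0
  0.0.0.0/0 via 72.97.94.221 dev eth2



Longest prefix match for 68.40.165.191:
  /23 120.246.80.0: no
  /8 132.0.0.0: no
  /9 78.128.0.0: no
  /15 68.40.0.0: MATCH
  /14 89.76.0.0: no
  /0 0.0.0.0: MATCH
Selected: next-hop 207.60.176.230 via wlan0 (matched /15)


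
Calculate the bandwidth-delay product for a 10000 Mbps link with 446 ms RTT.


BDP = bandwidth * RTT
= 10000 Mbps * 446 ms
= 10000 * 1e6 * 446 / 1000 bits
= 4460000000 bits
= 557500000 bytes
= 544433.5938 KB
BDP = 4460000000 bits (557500000 bytes)


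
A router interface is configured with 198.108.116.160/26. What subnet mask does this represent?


/26 means 26 network bits, 6 host bits
Binary: 11111111111111111111111111000000
Mask: 255.255.255.192


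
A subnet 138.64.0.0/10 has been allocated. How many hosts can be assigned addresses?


Host bits = 32 - 10 = 22
Total addresses = 2^22 = 4194304
Usable = total - 2 (network and broadcast)
Usable hosts: 4194302


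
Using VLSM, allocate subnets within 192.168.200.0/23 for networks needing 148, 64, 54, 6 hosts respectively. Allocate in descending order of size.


148 hosts -> /24 (254 usable): 192.168.200.0/24
64 hosts -> /25 (126 usable): 192.168.201.0/25
54 hosts -> /26 (62 usable): 192.168.201.128/26
6 hosts -> /29 (6 usable): 192.168.201.192/29
Allocation: 192.168.200.0/24 (148 hosts, 254 usable); 192.168.201.0/25 (64 hosts, 126 usable); 192.168.201.128/26 (54 hosts, 62 usable); 192.168.201.192/29 (6 hosts, 6 usable)


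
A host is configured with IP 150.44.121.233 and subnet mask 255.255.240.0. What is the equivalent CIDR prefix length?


Binary: 11111111.11111111.11110000.00000000
Count leading 1s
Prefix: /20


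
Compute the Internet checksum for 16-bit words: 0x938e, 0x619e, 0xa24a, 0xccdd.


Sum all words (with carry folding):
+ 0x938e = 0x938e
+ 0x619e = 0xf52c
+ 0xa24a = 0x9777
+ 0xccdd = 0x6455
One's complement: ~0x6455
Checksum = 0x9baa


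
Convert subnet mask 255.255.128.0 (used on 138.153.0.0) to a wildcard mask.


Subnet mask: 255.255.128.0
Wildcard = 255.255.255.255 - subnet mask
255 - 255 = 0
255 - 255 = 0
255 - 128 = 127
255 - 0 = 255
Wildcard: 0.0.127.255


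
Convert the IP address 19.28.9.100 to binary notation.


19 = 00010011
28 = 00011100
9 = 00001001
100 = 01100100
Binary: 00010011.00011100.00001001.01100100


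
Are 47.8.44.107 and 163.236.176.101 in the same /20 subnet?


Mask: 255.255.240.0
47.8.44.107 AND mask = 47.8.32.0
163.236.176.101 AND mask = 163.236.176.0
No, different subnets (47.8.32.0 vs 163.236.176.0)


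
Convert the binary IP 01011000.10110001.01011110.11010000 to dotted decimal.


01011000 = 88
10110001 = 177
01011110 = 94
11010000 = 208
IP: 88.177.94.208


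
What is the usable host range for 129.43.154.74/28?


Network: 129.43.154.64
Broadcast: 129.43.154.79
First usable = network + 1
Last usable = broadcast - 1
Range: 129.43.154.65 to 129.43.154.78


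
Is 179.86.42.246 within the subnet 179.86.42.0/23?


Subnet network: 179.86.42.0
Test IP AND mask: 179.86.42.0
Yes, 179.86.42.246 is in 179.86.42.0/23


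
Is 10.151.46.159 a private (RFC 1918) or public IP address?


RFC 1918 private ranges:
  10.0.0.0/8 (10.0.0.0 - 10.255.255.255)
  172.16.0.0/12 (172.16.0.0 - 172.31.255.255)
  192.168.0.0/16 (192.168.0.0 - 192.168.255.255)
Private (in 10.0.0.0/8)


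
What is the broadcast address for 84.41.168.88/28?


Network: 84.41.168.80/28
Host bits = 4
Set all host bits to 1:
Broadcast: 84.41.168.95


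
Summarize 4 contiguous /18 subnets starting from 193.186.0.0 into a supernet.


Original prefix: /18
Number of subnets: 4 = 2^2
New prefix = 18 - 2 = 16
Supernet: 193.186.0.0/16


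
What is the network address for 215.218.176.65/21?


IP:   11010111.11011010.10110000.01000001
Mask: 11111111.11111111.11111000.00000000
AND operation:
Net:  11010111.11011010.10110000.00000000
Network: 215.218.176.0/21


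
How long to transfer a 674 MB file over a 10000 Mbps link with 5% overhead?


Effective throughput = 10000 * (1 - 5/100) = 9500 Mbps
File size in Mb = 674 * 8 = 5392 Mb
Time = 5392 / 9500
Time = 0.5676 seconds


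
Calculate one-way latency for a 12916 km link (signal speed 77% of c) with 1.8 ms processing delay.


Speed = 0.77 * 3e5 km/s = 231000 km/s
Propagation delay = 12916 / 231000 = 0.0559 s = 55.9134 ms
Processing delay = 1.8 ms
Total one-way latency = 57.7134 ms


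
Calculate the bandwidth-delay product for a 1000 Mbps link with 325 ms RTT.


BDP = bandwidth * RTT
= 1000 Mbps * 325 ms
= 1000 * 1e6 * 325 / 1000 bits
= 325000000 bits
= 40625000 bytes
= 39672.8516 KB
BDP = 325000000 bits (40625000 bytes)


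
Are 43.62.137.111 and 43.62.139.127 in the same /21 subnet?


Mask: 255.255.248.0
43.62.137.111 AND mask = 43.62.136.0
43.62.139.127 AND mask = 43.62.136.0
Yes, same subnet (43.62.136.0)


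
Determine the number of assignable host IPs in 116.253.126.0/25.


Host bits = 32 - 25 = 7
Total addresses = 2^7 = 128
Usable = total - 2 (network and broadcast)
Usable hosts: 126


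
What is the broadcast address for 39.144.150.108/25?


Network: 39.144.150.0/25
Host bits = 7
Set all host bits to 1:
Broadcast: 39.144.150.127


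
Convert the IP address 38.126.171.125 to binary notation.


38 = 00100110
126 = 01111110
171 = 10101011
125 = 01111101
Binary: 00100110.01111110.10101011.01111101


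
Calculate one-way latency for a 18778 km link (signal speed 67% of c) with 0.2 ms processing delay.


Speed = 0.67 * 3e5 km/s = 201000 km/s
Propagation delay = 18778 / 201000 = 0.0934 s = 93.4229 ms
Processing delay = 0.2 ms
Total one-way latency = 93.6229 ms


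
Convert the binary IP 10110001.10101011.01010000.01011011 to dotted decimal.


10110001 = 177
10101011 = 171
01010000 = 80
01011011 = 91
IP: 177.171.80.91


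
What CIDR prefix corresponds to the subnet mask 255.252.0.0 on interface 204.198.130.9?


Binary: 11111111.11111100.00000000.00000000
Count leading 1s
Prefix: /14


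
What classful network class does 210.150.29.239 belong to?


First octet: 210
Binary: 11010010
110xxxxx -> Class C (192-223)
Class C, default mask 255.255.255.0 (/24)


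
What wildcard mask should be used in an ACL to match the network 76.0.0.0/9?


Subnet mask: 255.128.0.0
Wildcard = 255.255.255.255 - subnet mask
255 - 255 = 0
255 - 128 = 127
255 - 0 = 255
255 - 0 = 255
Wildcard: 0.127.255.255


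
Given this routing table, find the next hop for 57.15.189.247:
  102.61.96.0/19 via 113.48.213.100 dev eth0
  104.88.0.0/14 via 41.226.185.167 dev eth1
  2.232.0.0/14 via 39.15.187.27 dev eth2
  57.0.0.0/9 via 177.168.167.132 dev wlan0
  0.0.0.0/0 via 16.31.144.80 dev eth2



Longest prefix match for 57.15.189.247:
  /19 102.61.96.0: no
  /14 104.88.0.0: no
  /14 2.232.0.0: no
  /9 57.0.0.0: MATCH
  /0 0.0.0.0: MATCH
Selected: next-hop 177.168.167.132 via wlan0 (matched /9)


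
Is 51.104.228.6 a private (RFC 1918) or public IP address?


RFC 1918 private ranges:
  10.0.0.0/8 (10.0.0.0 - 10.255.255.255)
  172.16.0.0/12 (172.16.0.0 - 172.31.255.255)
  192.168.0.0/16 (192.168.0.0 - 192.168.255.255)
Public (not in any RFC 1918 range)


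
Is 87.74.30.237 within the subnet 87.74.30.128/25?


Subnet network: 87.74.30.128
Test IP AND mask: 87.74.30.128
Yes, 87.74.30.237 is in 87.74.30.128/25


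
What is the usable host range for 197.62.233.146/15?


Network: 197.62.0.0
Broadcast: 197.63.255.255
First usable = network + 1
Last usable = broadcast - 1
Range: 197.62.0.1 to 197.63.255.254


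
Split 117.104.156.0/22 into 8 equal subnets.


New prefix = 22 + 3 = 25
Each subnet has 128 addresses
  117.104.156.0/25
  117.104.156.128/25
  117.104.157.0/25
  117.104.157.128/25
  117.104.158.0/25
  117.104.158.128/25
  117.104.159.0/25
  117.104.159.128/25
Subnets: 117.104.156.0/25, 117.104.156.128/25, 117.104.157.0/25, 117.104.157.128/25, 117.104.158.0/25, 117.104.158.128/25, 117.104.159.0/25, 117.104.159.128/25


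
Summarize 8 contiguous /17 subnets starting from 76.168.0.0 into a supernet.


Original prefix: /17
Number of subnets: 8 = 2^3
New prefix = 17 - 3 = 14
Supernet: 76.168.0.0/14


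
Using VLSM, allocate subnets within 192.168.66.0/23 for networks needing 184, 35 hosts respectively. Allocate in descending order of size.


184 hosts -> /24 (254 usable): 192.168.66.0/24
35 hosts -> /26 (62 usable): 192.168.67.0/26
Allocation: 192.168.66.0/24 (184 hosts, 254 usable); 192.168.67.0/26 (35 hosts, 62 usable)


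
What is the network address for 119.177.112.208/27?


IP:   01110111.10110001.01110000.11010000
Mask: 11111111.11111111.11111111.11100000
AND operation:
Net:  01110111.10110001.01110000.11000000
Network: 119.177.112.192/27


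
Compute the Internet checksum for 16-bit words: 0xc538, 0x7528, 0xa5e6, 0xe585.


Sum all words (with carry folding):
+ 0xc538 = 0xc538
+ 0x7528 = 0x3a61
+ 0xa5e6 = 0xe047
+ 0xe585 = 0xc5cd
One's complement: ~0xc5cd
Checksum = 0x3a32


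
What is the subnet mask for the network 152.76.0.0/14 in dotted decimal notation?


/14 means 14 network bits, 18 host bits
Binary: 11111111111111000000000000000000
Mask: 255.252.0.0


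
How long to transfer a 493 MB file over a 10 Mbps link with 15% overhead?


Effective throughput = 10 * (1 - 15/100) = 8.5 Mbps
File size in Mb = 493 * 8 = 3944 Mb
Time = 3944 / 8.5
Time = 464 seconds


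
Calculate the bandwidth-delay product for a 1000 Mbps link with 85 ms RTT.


BDP = bandwidth * RTT
= 1000 Mbps * 85 ms
= 1000 * 1e6 * 85 / 1000 bits
= 85000000 bits
= 10625000 bytes
= 10375.9766 KB
BDP = 85000000 bits (10625000 bytes)


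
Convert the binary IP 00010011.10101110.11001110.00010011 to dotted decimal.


00010011 = 19
10101110 = 174
11001110 = 206
00010011 = 19
IP: 19.174.206.19


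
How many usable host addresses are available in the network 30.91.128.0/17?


Host bits = 32 - 17 = 15
Total addresses = 2^15 = 32768
Usable = total - 2 (network and broadcast)
Usable hosts: 32766


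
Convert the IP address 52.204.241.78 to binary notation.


52 = 00110100
204 = 11001100
241 = 11110001
78 = 01001110
Binary: 00110100.11001100.11110001.01001110


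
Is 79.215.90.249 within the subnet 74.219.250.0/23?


Subnet network: 74.219.250.0
Test IP AND mask: 79.215.90.0
No, 79.215.90.249 is not in 74.219.250.0/23


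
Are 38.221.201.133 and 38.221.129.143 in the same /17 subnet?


Mask: 255.255.128.0
38.221.201.133 AND mask = 38.221.128.0
38.221.129.143 AND mask = 38.221.128.0
Yes, same subnet (38.221.128.0)


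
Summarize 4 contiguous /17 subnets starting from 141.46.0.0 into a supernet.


Original prefix: /17
Number of subnets: 4 = 2^2
New prefix = 17 - 2 = 15
Supernet: 141.46.0.0/15


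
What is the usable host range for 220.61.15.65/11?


Network: 220.32.0.0
Broadcast: 220.63.255.255
First usable = network + 1
Last usable = broadcast - 1
Range: 220.32.0.1 to 220.63.255.254


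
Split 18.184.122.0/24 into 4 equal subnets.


New prefix = 24 + 2 = 26
Each subnet has 64 addresses
  18.184.122.0/26
  18.184.122.64/26
  18.184.122.128/26
  18.184.122.192/26
Subnets: 18.184.122.0/26, 18.184.122.64/26, 18.184.122.128/26, 18.184.122.192/26


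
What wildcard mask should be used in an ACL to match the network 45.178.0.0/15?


Subnet mask: 255.254.0.0
Wildcard = 255.255.255.255 - subnet mask
255 - 255 = 0
255 - 254 = 1
255 - 0 = 255
255 - 0 = 255
Wildcard: 0.1.255.255


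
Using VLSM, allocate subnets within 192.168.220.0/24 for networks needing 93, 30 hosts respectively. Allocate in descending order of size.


93 hosts -> /25 (126 usable): 192.168.220.0/25
30 hosts -> /27 (30 usable): 192.168.220.128/27
Allocation: 192.168.220.0/25 (93 hosts, 126 usable); 192.168.220.128/27 (30 hosts, 30 usable)


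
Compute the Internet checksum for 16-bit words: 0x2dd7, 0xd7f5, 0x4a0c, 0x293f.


Sum all words (with carry folding):
+ 0x2dd7 = 0x2dd7
+ 0xd7f5 = 0x05cd
+ 0x4a0c = 0x4fd9
+ 0x293f = 0x7918
One's complement: ~0x7918
Checksum = 0x86e7


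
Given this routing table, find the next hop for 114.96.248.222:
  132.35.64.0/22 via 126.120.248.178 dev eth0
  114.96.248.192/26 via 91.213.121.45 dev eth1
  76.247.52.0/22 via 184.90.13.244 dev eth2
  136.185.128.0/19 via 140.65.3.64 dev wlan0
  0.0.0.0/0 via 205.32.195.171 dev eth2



Longest prefix match for 114.96.248.222:
  /22 132.35.64.0: no
  /26 114.96.248.192: MATCH
  /22 76.247.52.0: no
  /19 136.185.128.0: no
  /0 0.0.0.0: MATCH
Selected: next-hop 91.213.121.45 via eth1 (matched /26)


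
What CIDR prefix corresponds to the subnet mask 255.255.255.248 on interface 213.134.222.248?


Binary: 11111111.11111111.11111111.11111000
Count leading 1s
Prefix: /29


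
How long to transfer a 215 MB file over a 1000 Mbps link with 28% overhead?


Effective throughput = 1000 * (1 - 28/100) = 720 Mbps
File size in Mb = 215 * 8 = 1720 Mb
Time = 1720 / 720
Time = 2.3889 seconds


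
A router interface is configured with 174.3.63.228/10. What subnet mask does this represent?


/10 means 10 network bits, 22 host bits
Binary: 11111111110000000000000000000000
Mask: 255.192.0.0


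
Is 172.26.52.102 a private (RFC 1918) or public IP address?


RFC 1918 private ranges:
  10.0.0.0/8 (10.0.0.0 - 10.255.255.255)
  172.16.0.0/12 (172.16.0.0 - 172.31.255.255)
  192.168.0.0/16 (192.168.0.0 - 192.168.255.255)
Private (in 172.16.0.0/12)


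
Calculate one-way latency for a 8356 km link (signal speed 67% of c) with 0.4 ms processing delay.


Speed = 0.67 * 3e5 km/s = 201000 km/s
Propagation delay = 8356 / 201000 = 0.0416 s = 41.5721 ms
Processing delay = 0.4 ms
Total one-way latency = 41.9721 ms


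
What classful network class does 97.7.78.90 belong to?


First octet: 97
Binary: 01100001
0xxxxxxx -> Class A (1-126)
Class A, default mask 255.0.0.0 (/8)


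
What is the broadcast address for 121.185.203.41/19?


Network: 121.185.192.0/19
Host bits = 13
Set all host bits to 1:
Broadcast: 121.185.223.255


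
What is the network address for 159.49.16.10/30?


IP:   10011111.00110001.00010000.00001010
Mask: 11111111.11111111.11111111.11111100
AND operation:
Net:  10011111.00110001.00010000.00001000
Network: 159.49.16.8/30


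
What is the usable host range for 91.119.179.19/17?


Network: 91.119.128.0
Broadcast: 91.119.255.255
First usable = network + 1
Last usable = broadcast - 1
Range: 91.119.128.1 to 91.119.255.254


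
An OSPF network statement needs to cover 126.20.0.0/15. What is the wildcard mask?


Subnet mask: 255.254.0.0
Wildcard = 255.255.255.255 - subnet mask
255 - 255 = 0
255 - 254 = 1
255 - 0 = 255
255 - 0 = 255
Wildcard: 0.1.255.255


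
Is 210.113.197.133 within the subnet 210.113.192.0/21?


Subnet network: 210.113.192.0
Test IP AND mask: 210.113.192.0
Yes, 210.113.197.133 is in 210.113.192.0/21


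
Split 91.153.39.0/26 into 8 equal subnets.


New prefix = 26 + 3 = 29
Each subnet has 8 addresses
  91.153.39.0/29
  91.153.39.8/29
  91.153.39.16/29
  91.153.39.24/29
  91.153.39.32/29
  91.153.39.40/29
  91.153.39.48/29
  91.153.39.56/29
Subnets: 91.153.39.0/29, 91.153.39.8/29, 91.153.39.16/29, 91.153.39.24/29, 91.153.39.32/29, 91.153.39.40/29, 91.153.39.48/29, 91.153.39.56/29


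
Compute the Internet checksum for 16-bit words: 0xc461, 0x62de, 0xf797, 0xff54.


Sum all words (with carry folding):
+ 0xc461 = 0xc461
+ 0x62de = 0x2740
+ 0xf797 = 0x1ed8
+ 0xff54 = 0x1e2d
One's complement: ~0x1e2d
Checksum = 0xe1d2


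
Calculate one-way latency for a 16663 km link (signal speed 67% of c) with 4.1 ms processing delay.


Speed = 0.67 * 3e5 km/s = 201000 km/s
Propagation delay = 16663 / 201000 = 0.0829 s = 82.9005 ms
Processing delay = 4.1 ms
Total one-way latency = 87.0005 ms


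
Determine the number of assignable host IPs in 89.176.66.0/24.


Host bits = 32 - 24 = 8
Total addresses = 2^8 = 256
Usable = total - 2 (network and broadcast)
Usable hosts: 254


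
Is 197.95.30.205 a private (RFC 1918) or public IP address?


RFC 1918 private ranges:
  10.0.0.0/8 (10.0.0.0 - 10.255.255.255)
  172.16.0.0/12 (172.16.0.0 - 172.31.255.255)
  192.168.0.0/16 (192.168.0.0 - 192.168.255.255)
Public (not in any RFC 1918 range)


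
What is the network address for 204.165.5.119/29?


IP:   11001100.10100101.00000101.01110111
Mask: 11111111.11111111.11111111.11111000
AND operation:
Net:  11001100.10100101.00000101.01110000
Network: 204.165.5.112/29


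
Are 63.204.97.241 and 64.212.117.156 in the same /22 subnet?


Mask: 255.255.252.0
63.204.97.241 AND mask = 63.204.96.0
64.212.117.156 AND mask = 64.212.116.0
No, different subnets (63.204.96.0 vs 64.212.116.0)


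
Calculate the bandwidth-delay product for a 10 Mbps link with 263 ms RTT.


BDP = bandwidth * RTT
= 10 Mbps * 263 ms
= 10 * 1e6 * 263 / 1000 bits
= 2630000 bits
= 328750 bytes
= 321.0449 KB
BDP = 2630000 bits (328750 bytes)


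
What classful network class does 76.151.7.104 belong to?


First octet: 76
Binary: 01001100
0xxxxxxx -> Class A (1-126)
Class A, default mask 255.0.0.0 (/8)


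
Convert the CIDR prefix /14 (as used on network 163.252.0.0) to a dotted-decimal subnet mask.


/14 means 14 network bits, 18 host bits
Binary: 11111111111111000000000000000000
Mask: 255.252.0.0


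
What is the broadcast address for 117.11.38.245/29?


Network: 117.11.38.240/29
Host bits = 3
Set all host bits to 1:
Broadcast: 117.11.38.247


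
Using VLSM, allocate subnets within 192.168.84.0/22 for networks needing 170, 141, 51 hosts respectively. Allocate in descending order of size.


170 hosts -> /24 (254 usable): 192.168.84.0/24
141 hosts -> /24 (254 usable): 192.168.85.0/24
51 hosts -> /26 (62 usable): 192.168.86.0/26
Allocation: 192.168.84.0/24 (170 hosts, 254 usable); 192.168.85.0/24 (141 hosts, 254 usable); 192.168.86.0/26 (51 hosts, 62 usable)


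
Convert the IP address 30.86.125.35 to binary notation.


30 = 00011110
86 = 01010110
125 = 01111101
35 = 00100011
Binary: 00011110.01010110.01111101.00100011


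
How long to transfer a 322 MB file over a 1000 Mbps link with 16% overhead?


Effective throughput = 1000 * (1 - 16/100) = 840 Mbps
File size in Mb = 322 * 8 = 2576 Mb
Time = 2576 / 840
Time = 3.0667 seconds


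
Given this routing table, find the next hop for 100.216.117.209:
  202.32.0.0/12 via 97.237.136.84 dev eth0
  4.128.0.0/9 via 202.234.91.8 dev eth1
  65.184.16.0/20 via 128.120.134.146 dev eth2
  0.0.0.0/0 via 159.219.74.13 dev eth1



Longest prefix match for 100.216.117.209:
  /12 202.32.0.0: no
  /9 4.128.0.0: no
  /20 65.184.16.0: no
  /0 0.0.0.0: MATCH
Selected: next-hop 159.219.74.13 via eth1 (matched /0)


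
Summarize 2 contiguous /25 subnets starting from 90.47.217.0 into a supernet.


Original prefix: /25
Number of subnets: 2 = 2^1
New prefix = 25 - 1 = 24
Supernet: 90.47.217.0/24


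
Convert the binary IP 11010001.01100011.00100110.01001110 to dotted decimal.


11010001 = 209
01100011 = 99
00100110 = 38
01001110 = 78
IP: 209.99.38.78


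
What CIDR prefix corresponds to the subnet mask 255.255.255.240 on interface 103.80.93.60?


Binary: 11111111.11111111.11111111.11110000
Count leading 1s
Prefix: /28


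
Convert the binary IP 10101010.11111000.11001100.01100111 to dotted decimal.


10101010 = 170
11111000 = 248
11001100 = 204
01100111 = 103
IP: 170.248.204.103


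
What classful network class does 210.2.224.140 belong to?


First octet: 210
Binary: 11010010
110xxxxx -> Class C (192-223)
Class C, default mask 255.255.255.0 (/24)


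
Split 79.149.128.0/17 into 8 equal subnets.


New prefix = 17 + 3 = 20
Each subnet has 4096 addresses
  79.149.128.0/20
  79.149.144.0/20
  79.149.160.0/20
  79.149.176.0/20
  79.149.192.0/20
  79.149.208.0/20
  79.149.224.0/20
  79.149.240.0/20
Subnets: 79.149.128.0/20, 79.149.144.0/20, 79.149.160.0/20, 79.149.176.0/20, 79.149.192.0/20, 79.149.208.0/20, 79.149.224.0/20, 79.149.240.0/20


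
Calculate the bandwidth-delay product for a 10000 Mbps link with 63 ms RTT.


BDP = bandwidth * RTT
= 10000 Mbps * 63 ms
= 10000 * 1e6 * 63 / 1000 bits
= 630000000 bits
= 78750000 bytes
= 76904.2969 KB
BDP = 630000000 bits (78750000 bytes)


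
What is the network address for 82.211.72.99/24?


IP:   01010010.11010011.01001000.01100011
Mask: 11111111.11111111.11111111.00000000
AND operation:
Net:  01010010.11010011.01001000.00000000
Network: 82.211.72.0/24


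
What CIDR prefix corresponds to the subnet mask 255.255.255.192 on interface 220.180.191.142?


Binary: 11111111.11111111.11111111.11000000
Count leading 1s
Prefix: /26


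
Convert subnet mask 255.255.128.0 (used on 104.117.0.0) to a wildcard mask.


Subnet mask: 255.255.128.0
Wildcard = 255.255.255.255 - subnet mask
255 - 255 = 0
255 - 255 = 0
255 - 128 = 127
255 - 0 = 255
Wildcard: 0.0.127.255


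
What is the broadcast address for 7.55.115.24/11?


Network: 7.32.0.0/11
Host bits = 21
Set all host bits to 1:
Broadcast: 7.63.255.255


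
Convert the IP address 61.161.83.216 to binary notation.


61 = 00111101
161 = 10100001
83 = 01010011
216 = 11011000
Binary: 00111101.10100001.01010011.11011000


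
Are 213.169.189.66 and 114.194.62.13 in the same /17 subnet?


Mask: 255.255.128.0
213.169.189.66 AND mask = 213.169.128.0
114.194.62.13 AND mask = 114.194.0.0
No, different subnets (213.169.128.0 vs 114.194.0.0)


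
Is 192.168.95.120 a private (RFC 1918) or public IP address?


RFC 1918 private ranges:
  10.0.0.0/8 (10.0.0.0 - 10.255.255.255)
  172.16.0.0/12 (172.16.0.0 - 172.31.255.255)
  192.168.0.0/16 (192.168.0.0 - 192.168.255.255)
Private (in 192.168.0.0/16)


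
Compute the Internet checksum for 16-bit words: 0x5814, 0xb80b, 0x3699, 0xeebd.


Sum all words (with carry folding):
+ 0x5814 = 0x5814
+ 0xb80b = 0x1020
+ 0x3699 = 0x46b9
+ 0xeebd = 0x3577
One's complement: ~0x3577
Checksum = 0xca88


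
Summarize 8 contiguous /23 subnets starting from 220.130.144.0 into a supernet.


Original prefix: /23
Number of subnets: 8 = 2^3
New prefix = 23 - 3 = 20
Supernet: 220.130.144.0/20


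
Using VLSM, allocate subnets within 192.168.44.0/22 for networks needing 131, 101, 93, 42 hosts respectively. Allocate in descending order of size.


131 hosts -> /24 (254 usable): 192.168.44.0/24
101 hosts -> /25 (126 usable): 192.168.45.0/25
93 hosts -> /25 (126 usable): 192.168.45.128/25
42 hosts -> /26 (62 usable): 192.168.46.0/26
Allocation: 192.168.44.0/24 (131 hosts, 254 usable); 192.168.45.0/25 (101 hosts, 126 usable); 192.168.45.128/25 (93 hosts, 126 usable); 192.168.46.0/26 (42 hosts, 62 usable)


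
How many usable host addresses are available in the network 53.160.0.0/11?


Host bits = 32 - 11 = 21
Total addresses = 2^21 = 2097152
Usable = total - 2 (network and broadcast)
Usable hosts: 2097150


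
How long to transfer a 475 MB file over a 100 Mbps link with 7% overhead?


Effective throughput = 100 * (1 - 7/100) = 93 Mbps
File size in Mb = 475 * 8 = 3800 Mb
Time = 3800 / 93
Time = 40.8602 seconds


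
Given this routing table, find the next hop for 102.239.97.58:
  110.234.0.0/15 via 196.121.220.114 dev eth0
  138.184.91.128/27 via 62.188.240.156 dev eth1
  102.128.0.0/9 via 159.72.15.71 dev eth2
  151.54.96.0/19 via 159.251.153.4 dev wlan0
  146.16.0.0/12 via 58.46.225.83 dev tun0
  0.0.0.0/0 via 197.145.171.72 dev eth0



Longest prefix match for 102.239.97.58:
  /15 110.234.0.0: no
  /27 138.184.91.128: no
  /9 102.128.0.0: MATCH
  /19 151.54.96.0: no
  /12 146.16.0.0: no
  /0 0.0.0.0: MATCH
Selected: next-hop 159.72.15.71 via eth2 (matched /9)


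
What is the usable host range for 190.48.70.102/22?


Network: 190.48.68.0
Broadcast: 190.48.71.255
First usable = network + 1
Last usable = broadcast - 1
Range: 190.48.68.1 to 190.48.71.254


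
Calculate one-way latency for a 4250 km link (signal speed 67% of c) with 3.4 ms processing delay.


Speed = 0.67 * 3e5 km/s = 201000 km/s
Propagation delay = 4250 / 201000 = 0.0211 s = 21.1443 ms
Processing delay = 3.4 ms
Total one-way latency = 24.5443 ms


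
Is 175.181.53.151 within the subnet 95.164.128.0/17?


Subnet network: 95.164.128.0
Test IP AND mask: 175.181.0.0
No, 175.181.53.151 is not in 95.164.128.0/17


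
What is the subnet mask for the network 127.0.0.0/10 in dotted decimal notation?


/10 means 10 network bits, 22 host bits
Binary: 11111111110000000000000000000000
Mask: 255.192.0.0


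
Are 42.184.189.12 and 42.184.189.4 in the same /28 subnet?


Mask: 255.255.255.240
42.184.189.12 AND mask = 42.184.189.0
42.184.189.4 AND mask = 42.184.189.0
Yes, same subnet (42.184.189.0)
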